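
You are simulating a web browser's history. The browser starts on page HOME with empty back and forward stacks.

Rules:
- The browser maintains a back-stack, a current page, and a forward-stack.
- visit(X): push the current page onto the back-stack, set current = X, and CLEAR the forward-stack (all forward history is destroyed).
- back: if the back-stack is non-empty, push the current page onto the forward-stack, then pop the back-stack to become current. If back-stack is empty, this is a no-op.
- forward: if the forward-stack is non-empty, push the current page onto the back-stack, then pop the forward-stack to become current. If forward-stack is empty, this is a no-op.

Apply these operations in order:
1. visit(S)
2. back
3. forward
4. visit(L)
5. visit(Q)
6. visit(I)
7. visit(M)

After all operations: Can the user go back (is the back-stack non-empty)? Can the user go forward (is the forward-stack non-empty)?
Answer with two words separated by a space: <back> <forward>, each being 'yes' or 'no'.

After 1 (visit(S)): cur=S back=1 fwd=0
After 2 (back): cur=HOME back=0 fwd=1
After 3 (forward): cur=S back=1 fwd=0
After 4 (visit(L)): cur=L back=2 fwd=0
After 5 (visit(Q)): cur=Q back=3 fwd=0
After 6 (visit(I)): cur=I back=4 fwd=0
After 7 (visit(M)): cur=M back=5 fwd=0

Answer: yes no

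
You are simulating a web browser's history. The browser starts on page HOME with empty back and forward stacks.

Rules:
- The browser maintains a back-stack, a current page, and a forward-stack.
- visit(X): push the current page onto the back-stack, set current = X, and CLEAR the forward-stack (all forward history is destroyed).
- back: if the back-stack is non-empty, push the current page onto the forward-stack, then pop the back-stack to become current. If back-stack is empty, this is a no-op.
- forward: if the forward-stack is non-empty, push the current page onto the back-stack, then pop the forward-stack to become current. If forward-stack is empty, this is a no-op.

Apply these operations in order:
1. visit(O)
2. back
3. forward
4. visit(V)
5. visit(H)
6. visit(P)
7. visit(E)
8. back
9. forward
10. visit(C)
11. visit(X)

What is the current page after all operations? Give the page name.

Answer: X

Derivation:
After 1 (visit(O)): cur=O back=1 fwd=0
After 2 (back): cur=HOME back=0 fwd=1
After 3 (forward): cur=O back=1 fwd=0
After 4 (visit(V)): cur=V back=2 fwd=0
After 5 (visit(H)): cur=H back=3 fwd=0
After 6 (visit(P)): cur=P back=4 fwd=0
After 7 (visit(E)): cur=E back=5 fwd=0
After 8 (back): cur=P back=4 fwd=1
After 9 (forward): cur=E back=5 fwd=0
After 10 (visit(C)): cur=C back=6 fwd=0
After 11 (visit(X)): cur=X back=7 fwd=0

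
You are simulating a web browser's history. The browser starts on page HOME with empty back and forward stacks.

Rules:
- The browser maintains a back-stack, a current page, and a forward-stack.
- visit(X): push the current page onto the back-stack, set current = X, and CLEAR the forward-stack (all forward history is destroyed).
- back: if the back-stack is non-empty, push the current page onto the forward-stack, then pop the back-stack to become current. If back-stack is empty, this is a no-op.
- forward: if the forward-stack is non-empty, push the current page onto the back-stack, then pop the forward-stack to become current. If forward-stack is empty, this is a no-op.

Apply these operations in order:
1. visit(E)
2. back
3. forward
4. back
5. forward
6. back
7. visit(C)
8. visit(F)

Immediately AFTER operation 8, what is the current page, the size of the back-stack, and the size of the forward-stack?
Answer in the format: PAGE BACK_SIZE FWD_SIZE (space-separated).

After 1 (visit(E)): cur=E back=1 fwd=0
After 2 (back): cur=HOME back=0 fwd=1
After 3 (forward): cur=E back=1 fwd=0
After 4 (back): cur=HOME back=0 fwd=1
After 5 (forward): cur=E back=1 fwd=0
After 6 (back): cur=HOME back=0 fwd=1
After 7 (visit(C)): cur=C back=1 fwd=0
After 8 (visit(F)): cur=F back=2 fwd=0

F 2 0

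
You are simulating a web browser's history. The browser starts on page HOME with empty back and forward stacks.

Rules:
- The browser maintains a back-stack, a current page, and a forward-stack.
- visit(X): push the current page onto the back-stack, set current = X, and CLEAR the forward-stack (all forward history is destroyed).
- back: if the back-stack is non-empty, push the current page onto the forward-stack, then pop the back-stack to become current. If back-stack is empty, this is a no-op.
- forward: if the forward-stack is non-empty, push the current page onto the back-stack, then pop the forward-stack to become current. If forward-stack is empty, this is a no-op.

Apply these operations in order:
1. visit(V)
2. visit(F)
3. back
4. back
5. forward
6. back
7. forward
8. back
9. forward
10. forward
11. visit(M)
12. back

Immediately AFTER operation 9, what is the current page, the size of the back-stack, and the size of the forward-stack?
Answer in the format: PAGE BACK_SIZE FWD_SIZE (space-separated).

After 1 (visit(V)): cur=V back=1 fwd=0
After 2 (visit(F)): cur=F back=2 fwd=0
After 3 (back): cur=V back=1 fwd=1
After 4 (back): cur=HOME back=0 fwd=2
After 5 (forward): cur=V back=1 fwd=1
After 6 (back): cur=HOME back=0 fwd=2
After 7 (forward): cur=V back=1 fwd=1
After 8 (back): cur=HOME back=0 fwd=2
After 9 (forward): cur=V back=1 fwd=1

V 1 1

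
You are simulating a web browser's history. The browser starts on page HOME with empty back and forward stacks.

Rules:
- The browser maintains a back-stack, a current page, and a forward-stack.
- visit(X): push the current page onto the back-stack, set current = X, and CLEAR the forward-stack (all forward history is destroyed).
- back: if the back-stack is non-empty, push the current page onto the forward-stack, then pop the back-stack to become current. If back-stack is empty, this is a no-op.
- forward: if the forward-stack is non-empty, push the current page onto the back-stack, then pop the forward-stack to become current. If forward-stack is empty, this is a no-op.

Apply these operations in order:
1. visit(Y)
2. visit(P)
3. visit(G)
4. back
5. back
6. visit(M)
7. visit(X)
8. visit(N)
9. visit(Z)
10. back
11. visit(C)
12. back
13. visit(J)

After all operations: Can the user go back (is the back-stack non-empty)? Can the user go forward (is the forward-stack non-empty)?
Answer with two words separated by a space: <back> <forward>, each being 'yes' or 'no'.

After 1 (visit(Y)): cur=Y back=1 fwd=0
After 2 (visit(P)): cur=P back=2 fwd=0
After 3 (visit(G)): cur=G back=3 fwd=0
After 4 (back): cur=P back=2 fwd=1
After 5 (back): cur=Y back=1 fwd=2
After 6 (visit(M)): cur=M back=2 fwd=0
After 7 (visit(X)): cur=X back=3 fwd=0
After 8 (visit(N)): cur=N back=4 fwd=0
After 9 (visit(Z)): cur=Z back=5 fwd=0
After 10 (back): cur=N back=4 fwd=1
After 11 (visit(C)): cur=C back=5 fwd=0
After 12 (back): cur=N back=4 fwd=1
After 13 (visit(J)): cur=J back=5 fwd=0

Answer: yes no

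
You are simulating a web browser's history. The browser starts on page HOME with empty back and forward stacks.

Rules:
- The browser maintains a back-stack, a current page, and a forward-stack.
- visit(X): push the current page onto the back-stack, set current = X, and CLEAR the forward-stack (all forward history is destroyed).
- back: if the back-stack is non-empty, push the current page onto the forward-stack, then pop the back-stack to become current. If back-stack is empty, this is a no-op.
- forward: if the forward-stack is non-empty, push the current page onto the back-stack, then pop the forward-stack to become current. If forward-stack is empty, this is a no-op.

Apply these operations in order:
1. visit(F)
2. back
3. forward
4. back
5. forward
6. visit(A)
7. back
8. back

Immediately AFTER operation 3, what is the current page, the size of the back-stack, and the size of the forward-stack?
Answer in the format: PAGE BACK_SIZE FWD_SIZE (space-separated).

After 1 (visit(F)): cur=F back=1 fwd=0
After 2 (back): cur=HOME back=0 fwd=1
After 3 (forward): cur=F back=1 fwd=0

F 1 0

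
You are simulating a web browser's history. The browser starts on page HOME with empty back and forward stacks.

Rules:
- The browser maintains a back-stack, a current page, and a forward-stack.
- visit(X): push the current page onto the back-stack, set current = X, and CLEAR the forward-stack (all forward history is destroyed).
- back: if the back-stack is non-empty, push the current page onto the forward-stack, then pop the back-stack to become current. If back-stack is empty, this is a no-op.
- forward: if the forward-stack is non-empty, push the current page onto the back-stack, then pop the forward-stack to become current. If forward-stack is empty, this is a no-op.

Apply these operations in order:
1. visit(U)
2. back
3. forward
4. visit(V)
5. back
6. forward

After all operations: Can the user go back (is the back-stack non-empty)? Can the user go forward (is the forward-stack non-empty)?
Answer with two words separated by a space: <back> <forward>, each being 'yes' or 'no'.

After 1 (visit(U)): cur=U back=1 fwd=0
After 2 (back): cur=HOME back=0 fwd=1
After 3 (forward): cur=U back=1 fwd=0
After 4 (visit(V)): cur=V back=2 fwd=0
After 5 (back): cur=U back=1 fwd=1
After 6 (forward): cur=V back=2 fwd=0

Answer: yes no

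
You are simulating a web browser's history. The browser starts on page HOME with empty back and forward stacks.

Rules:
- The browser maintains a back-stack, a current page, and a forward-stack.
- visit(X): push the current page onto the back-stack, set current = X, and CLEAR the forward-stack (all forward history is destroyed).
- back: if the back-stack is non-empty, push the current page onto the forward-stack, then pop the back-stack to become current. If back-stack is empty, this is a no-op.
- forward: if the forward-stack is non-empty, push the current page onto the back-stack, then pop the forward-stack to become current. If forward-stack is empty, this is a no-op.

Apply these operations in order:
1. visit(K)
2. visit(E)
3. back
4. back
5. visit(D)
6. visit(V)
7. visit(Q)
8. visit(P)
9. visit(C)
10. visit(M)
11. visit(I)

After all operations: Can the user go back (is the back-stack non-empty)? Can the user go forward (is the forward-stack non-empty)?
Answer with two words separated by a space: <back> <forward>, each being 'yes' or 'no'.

After 1 (visit(K)): cur=K back=1 fwd=0
After 2 (visit(E)): cur=E back=2 fwd=0
After 3 (back): cur=K back=1 fwd=1
After 4 (back): cur=HOME back=0 fwd=2
After 5 (visit(D)): cur=D back=1 fwd=0
After 6 (visit(V)): cur=V back=2 fwd=0
After 7 (visit(Q)): cur=Q back=3 fwd=0
After 8 (visit(P)): cur=P back=4 fwd=0
After 9 (visit(C)): cur=C back=5 fwd=0
After 10 (visit(M)): cur=M back=6 fwd=0
After 11 (visit(I)): cur=I back=7 fwd=0

Answer: yes no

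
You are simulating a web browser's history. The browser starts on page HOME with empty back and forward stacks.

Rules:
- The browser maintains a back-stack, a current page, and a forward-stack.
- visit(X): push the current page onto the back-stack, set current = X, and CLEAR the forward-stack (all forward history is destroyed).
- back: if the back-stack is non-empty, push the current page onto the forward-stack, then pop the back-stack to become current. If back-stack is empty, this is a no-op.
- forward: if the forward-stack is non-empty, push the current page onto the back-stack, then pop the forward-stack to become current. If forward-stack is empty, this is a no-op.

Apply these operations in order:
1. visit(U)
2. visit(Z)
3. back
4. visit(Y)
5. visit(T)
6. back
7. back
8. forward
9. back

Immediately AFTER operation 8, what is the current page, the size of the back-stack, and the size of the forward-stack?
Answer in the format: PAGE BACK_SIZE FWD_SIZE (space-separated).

After 1 (visit(U)): cur=U back=1 fwd=0
After 2 (visit(Z)): cur=Z back=2 fwd=0
After 3 (back): cur=U back=1 fwd=1
After 4 (visit(Y)): cur=Y back=2 fwd=0
After 5 (visit(T)): cur=T back=3 fwd=0
After 6 (back): cur=Y back=2 fwd=1
After 7 (back): cur=U back=1 fwd=2
After 8 (forward): cur=Y back=2 fwd=1

Y 2 1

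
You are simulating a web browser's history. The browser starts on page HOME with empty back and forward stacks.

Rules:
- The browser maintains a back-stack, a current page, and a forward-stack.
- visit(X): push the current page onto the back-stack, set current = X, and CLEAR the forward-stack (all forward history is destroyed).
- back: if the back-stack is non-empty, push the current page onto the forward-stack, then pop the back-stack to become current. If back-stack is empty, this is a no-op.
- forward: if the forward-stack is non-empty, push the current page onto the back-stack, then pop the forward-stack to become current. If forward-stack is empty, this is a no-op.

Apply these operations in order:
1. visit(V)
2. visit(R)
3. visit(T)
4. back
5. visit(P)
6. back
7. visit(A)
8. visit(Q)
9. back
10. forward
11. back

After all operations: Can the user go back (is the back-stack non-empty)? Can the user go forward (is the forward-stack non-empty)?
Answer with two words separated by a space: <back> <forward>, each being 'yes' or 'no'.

After 1 (visit(V)): cur=V back=1 fwd=0
After 2 (visit(R)): cur=R back=2 fwd=0
After 3 (visit(T)): cur=T back=3 fwd=0
After 4 (back): cur=R back=2 fwd=1
After 5 (visit(P)): cur=P back=3 fwd=0
After 6 (back): cur=R back=2 fwd=1
After 7 (visit(A)): cur=A back=3 fwd=0
After 8 (visit(Q)): cur=Q back=4 fwd=0
After 9 (back): cur=A back=3 fwd=1
After 10 (forward): cur=Q back=4 fwd=0
After 11 (back): cur=A back=3 fwd=1

Answer: yes yes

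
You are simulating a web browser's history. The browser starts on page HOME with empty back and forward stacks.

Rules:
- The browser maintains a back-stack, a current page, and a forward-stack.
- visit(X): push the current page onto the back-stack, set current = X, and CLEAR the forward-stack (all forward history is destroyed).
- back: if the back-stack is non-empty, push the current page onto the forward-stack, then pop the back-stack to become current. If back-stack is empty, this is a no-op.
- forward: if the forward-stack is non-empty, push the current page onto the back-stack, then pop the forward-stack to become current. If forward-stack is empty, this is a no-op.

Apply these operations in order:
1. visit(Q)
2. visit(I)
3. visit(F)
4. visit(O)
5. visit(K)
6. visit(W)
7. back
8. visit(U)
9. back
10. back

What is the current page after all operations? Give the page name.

After 1 (visit(Q)): cur=Q back=1 fwd=0
After 2 (visit(I)): cur=I back=2 fwd=0
After 3 (visit(F)): cur=F back=3 fwd=0
After 4 (visit(O)): cur=O back=4 fwd=0
After 5 (visit(K)): cur=K back=5 fwd=0
After 6 (visit(W)): cur=W back=6 fwd=0
After 7 (back): cur=K back=5 fwd=1
After 8 (visit(U)): cur=U back=6 fwd=0
After 9 (back): cur=K back=5 fwd=1
After 10 (back): cur=O back=4 fwd=2

Answer: O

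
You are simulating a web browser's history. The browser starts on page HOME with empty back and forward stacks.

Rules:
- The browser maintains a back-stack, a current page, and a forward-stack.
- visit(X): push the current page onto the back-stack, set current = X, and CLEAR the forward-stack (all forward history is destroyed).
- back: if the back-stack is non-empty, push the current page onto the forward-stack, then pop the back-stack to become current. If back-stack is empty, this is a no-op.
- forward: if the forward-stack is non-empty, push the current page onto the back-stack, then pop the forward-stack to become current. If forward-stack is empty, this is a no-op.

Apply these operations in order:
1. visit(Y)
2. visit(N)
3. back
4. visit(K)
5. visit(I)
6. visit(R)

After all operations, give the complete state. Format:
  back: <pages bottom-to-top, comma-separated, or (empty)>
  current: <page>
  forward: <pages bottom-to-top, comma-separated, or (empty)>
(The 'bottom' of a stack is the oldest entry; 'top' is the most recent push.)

After 1 (visit(Y)): cur=Y back=1 fwd=0
After 2 (visit(N)): cur=N back=2 fwd=0
After 3 (back): cur=Y back=1 fwd=1
After 4 (visit(K)): cur=K back=2 fwd=0
After 5 (visit(I)): cur=I back=3 fwd=0
After 6 (visit(R)): cur=R back=4 fwd=0

Answer: back: HOME,Y,K,I
current: R
forward: (empty)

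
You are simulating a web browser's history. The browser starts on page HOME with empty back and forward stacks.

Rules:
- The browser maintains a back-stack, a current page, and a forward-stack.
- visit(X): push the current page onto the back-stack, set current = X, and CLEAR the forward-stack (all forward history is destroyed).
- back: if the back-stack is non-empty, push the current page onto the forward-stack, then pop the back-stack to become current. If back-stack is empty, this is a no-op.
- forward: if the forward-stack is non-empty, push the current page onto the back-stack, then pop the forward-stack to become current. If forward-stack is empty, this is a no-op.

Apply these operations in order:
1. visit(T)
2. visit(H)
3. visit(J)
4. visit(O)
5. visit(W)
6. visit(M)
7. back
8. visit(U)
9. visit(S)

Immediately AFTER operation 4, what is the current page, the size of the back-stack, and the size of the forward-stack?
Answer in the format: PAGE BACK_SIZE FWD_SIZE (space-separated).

After 1 (visit(T)): cur=T back=1 fwd=0
After 2 (visit(H)): cur=H back=2 fwd=0
After 3 (visit(J)): cur=J back=3 fwd=0
After 4 (visit(O)): cur=O back=4 fwd=0

O 4 0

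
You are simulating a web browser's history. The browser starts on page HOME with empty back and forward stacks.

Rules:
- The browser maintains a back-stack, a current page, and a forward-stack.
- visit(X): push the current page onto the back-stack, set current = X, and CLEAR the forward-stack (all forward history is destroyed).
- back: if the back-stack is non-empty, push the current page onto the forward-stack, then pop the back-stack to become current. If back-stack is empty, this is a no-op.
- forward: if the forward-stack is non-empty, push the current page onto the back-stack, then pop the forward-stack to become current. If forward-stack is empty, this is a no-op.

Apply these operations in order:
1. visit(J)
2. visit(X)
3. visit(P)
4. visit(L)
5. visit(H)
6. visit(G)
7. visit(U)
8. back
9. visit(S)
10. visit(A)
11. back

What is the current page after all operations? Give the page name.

After 1 (visit(J)): cur=J back=1 fwd=0
After 2 (visit(X)): cur=X back=2 fwd=0
After 3 (visit(P)): cur=P back=3 fwd=0
After 4 (visit(L)): cur=L back=4 fwd=0
After 5 (visit(H)): cur=H back=5 fwd=0
After 6 (visit(G)): cur=G back=6 fwd=0
After 7 (visit(U)): cur=U back=7 fwd=0
After 8 (back): cur=G back=6 fwd=1
After 9 (visit(S)): cur=S back=7 fwd=0
After 10 (visit(A)): cur=A back=8 fwd=0
After 11 (back): cur=S back=7 fwd=1

Answer: S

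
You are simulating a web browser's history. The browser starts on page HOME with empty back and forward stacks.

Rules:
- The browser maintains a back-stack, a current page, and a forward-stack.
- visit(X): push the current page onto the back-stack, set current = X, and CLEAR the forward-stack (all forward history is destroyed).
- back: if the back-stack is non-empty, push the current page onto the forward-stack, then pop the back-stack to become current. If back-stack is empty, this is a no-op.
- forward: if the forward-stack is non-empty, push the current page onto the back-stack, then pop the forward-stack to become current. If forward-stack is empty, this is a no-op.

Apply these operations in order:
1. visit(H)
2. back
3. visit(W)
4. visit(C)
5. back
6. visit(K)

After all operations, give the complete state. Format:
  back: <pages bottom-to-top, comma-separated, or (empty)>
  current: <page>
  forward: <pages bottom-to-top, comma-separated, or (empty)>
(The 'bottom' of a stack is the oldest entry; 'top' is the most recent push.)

Answer: back: HOME,W
current: K
forward: (empty)

Derivation:
After 1 (visit(H)): cur=H back=1 fwd=0
After 2 (back): cur=HOME back=0 fwd=1
After 3 (visit(W)): cur=W back=1 fwd=0
After 4 (visit(C)): cur=C back=2 fwd=0
After 5 (back): cur=W back=1 fwd=1
After 6 (visit(K)): cur=K back=2 fwd=0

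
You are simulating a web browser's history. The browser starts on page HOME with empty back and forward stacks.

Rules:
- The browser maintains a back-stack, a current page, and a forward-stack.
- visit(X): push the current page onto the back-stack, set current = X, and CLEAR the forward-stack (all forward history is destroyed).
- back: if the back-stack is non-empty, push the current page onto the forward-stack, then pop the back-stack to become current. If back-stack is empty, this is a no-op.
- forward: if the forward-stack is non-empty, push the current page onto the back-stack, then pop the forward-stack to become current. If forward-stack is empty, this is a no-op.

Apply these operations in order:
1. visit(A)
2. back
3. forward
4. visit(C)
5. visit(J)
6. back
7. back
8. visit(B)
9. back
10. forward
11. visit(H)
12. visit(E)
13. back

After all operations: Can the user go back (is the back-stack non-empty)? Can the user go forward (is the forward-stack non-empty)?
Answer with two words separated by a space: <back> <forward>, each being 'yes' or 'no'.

Answer: yes yes

Derivation:
After 1 (visit(A)): cur=A back=1 fwd=0
After 2 (back): cur=HOME back=0 fwd=1
After 3 (forward): cur=A back=1 fwd=0
After 4 (visit(C)): cur=C back=2 fwd=0
After 5 (visit(J)): cur=J back=3 fwd=0
After 6 (back): cur=C back=2 fwd=1
After 7 (back): cur=A back=1 fwd=2
After 8 (visit(B)): cur=B back=2 fwd=0
After 9 (back): cur=A back=1 fwd=1
After 10 (forward): cur=B back=2 fwd=0
After 11 (visit(H)): cur=H back=3 fwd=0
After 12 (visit(E)): cur=E back=4 fwd=0
After 13 (back): cur=H back=3 fwd=1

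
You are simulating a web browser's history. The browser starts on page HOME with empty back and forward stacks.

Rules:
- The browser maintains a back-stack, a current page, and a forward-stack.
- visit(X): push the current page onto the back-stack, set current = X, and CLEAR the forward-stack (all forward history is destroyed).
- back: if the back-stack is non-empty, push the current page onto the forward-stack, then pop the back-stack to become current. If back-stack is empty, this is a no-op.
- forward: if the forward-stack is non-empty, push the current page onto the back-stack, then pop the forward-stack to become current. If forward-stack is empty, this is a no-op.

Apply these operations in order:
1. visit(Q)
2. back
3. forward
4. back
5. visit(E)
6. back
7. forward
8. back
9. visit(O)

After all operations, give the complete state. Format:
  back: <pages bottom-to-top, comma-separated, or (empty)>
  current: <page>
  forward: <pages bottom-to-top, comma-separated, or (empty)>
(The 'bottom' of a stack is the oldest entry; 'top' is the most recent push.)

Answer: back: HOME
current: O
forward: (empty)

Derivation:
After 1 (visit(Q)): cur=Q back=1 fwd=0
After 2 (back): cur=HOME back=0 fwd=1
After 3 (forward): cur=Q back=1 fwd=0
After 4 (back): cur=HOME back=0 fwd=1
After 5 (visit(E)): cur=E back=1 fwd=0
After 6 (back): cur=HOME back=0 fwd=1
After 7 (forward): cur=E back=1 fwd=0
After 8 (back): cur=HOME back=0 fwd=1
After 9 (visit(O)): cur=O back=1 fwd=0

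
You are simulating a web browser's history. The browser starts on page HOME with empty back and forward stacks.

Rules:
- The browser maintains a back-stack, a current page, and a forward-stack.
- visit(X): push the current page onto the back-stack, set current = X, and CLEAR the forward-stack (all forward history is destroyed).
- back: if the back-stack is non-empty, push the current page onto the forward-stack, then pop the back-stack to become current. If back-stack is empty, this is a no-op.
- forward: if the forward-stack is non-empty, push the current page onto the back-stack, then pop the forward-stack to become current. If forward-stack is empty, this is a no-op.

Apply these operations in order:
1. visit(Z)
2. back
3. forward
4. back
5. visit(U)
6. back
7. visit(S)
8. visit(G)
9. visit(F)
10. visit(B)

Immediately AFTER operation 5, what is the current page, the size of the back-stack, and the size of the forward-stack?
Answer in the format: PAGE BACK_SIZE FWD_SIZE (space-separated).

After 1 (visit(Z)): cur=Z back=1 fwd=0
After 2 (back): cur=HOME back=0 fwd=1
After 3 (forward): cur=Z back=1 fwd=0
After 4 (back): cur=HOME back=0 fwd=1
After 5 (visit(U)): cur=U back=1 fwd=0

U 1 0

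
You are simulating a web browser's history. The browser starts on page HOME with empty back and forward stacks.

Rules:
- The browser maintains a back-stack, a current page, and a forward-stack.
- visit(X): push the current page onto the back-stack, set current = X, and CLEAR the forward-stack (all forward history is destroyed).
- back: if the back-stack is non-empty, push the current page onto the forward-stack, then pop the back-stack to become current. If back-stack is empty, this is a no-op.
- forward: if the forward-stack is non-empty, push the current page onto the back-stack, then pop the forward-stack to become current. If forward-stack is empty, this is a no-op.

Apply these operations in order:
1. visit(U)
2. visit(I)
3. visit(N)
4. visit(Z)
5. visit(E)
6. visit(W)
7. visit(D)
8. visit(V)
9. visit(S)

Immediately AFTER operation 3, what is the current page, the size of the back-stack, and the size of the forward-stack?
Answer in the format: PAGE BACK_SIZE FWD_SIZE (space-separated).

After 1 (visit(U)): cur=U back=1 fwd=0
After 2 (visit(I)): cur=I back=2 fwd=0
After 3 (visit(N)): cur=N back=3 fwd=0

N 3 0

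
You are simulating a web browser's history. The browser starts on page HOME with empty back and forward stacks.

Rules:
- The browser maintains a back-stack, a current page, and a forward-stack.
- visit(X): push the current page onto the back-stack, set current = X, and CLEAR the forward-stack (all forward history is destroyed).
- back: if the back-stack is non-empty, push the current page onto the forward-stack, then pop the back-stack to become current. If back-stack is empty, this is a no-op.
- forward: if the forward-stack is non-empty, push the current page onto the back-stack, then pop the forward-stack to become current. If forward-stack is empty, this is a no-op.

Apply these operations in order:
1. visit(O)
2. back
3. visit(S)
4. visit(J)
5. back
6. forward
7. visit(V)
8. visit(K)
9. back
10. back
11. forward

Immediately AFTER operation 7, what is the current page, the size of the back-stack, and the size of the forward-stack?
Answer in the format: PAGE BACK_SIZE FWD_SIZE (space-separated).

After 1 (visit(O)): cur=O back=1 fwd=0
After 2 (back): cur=HOME back=0 fwd=1
After 3 (visit(S)): cur=S back=1 fwd=0
After 4 (visit(J)): cur=J back=2 fwd=0
After 5 (back): cur=S back=1 fwd=1
After 6 (forward): cur=J back=2 fwd=0
After 7 (visit(V)): cur=V back=3 fwd=0

V 3 0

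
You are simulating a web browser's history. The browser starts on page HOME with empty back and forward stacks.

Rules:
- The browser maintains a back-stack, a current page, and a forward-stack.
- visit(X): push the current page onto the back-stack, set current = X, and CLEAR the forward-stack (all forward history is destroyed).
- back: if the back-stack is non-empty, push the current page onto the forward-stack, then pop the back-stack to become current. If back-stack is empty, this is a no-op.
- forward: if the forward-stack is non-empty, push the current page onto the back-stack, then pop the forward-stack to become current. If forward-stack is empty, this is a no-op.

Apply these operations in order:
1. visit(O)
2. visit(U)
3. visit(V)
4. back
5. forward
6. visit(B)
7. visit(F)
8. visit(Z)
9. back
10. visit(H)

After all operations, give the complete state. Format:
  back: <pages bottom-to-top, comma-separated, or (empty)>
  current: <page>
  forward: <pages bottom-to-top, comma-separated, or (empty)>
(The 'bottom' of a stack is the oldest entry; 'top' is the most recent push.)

After 1 (visit(O)): cur=O back=1 fwd=0
After 2 (visit(U)): cur=U back=2 fwd=0
After 3 (visit(V)): cur=V back=3 fwd=0
After 4 (back): cur=U back=2 fwd=1
After 5 (forward): cur=V back=3 fwd=0
After 6 (visit(B)): cur=B back=4 fwd=0
After 7 (visit(F)): cur=F back=5 fwd=0
After 8 (visit(Z)): cur=Z back=6 fwd=0
After 9 (back): cur=F back=5 fwd=1
After 10 (visit(H)): cur=H back=6 fwd=0

Answer: back: HOME,O,U,V,B,F
current: H
forward: (empty)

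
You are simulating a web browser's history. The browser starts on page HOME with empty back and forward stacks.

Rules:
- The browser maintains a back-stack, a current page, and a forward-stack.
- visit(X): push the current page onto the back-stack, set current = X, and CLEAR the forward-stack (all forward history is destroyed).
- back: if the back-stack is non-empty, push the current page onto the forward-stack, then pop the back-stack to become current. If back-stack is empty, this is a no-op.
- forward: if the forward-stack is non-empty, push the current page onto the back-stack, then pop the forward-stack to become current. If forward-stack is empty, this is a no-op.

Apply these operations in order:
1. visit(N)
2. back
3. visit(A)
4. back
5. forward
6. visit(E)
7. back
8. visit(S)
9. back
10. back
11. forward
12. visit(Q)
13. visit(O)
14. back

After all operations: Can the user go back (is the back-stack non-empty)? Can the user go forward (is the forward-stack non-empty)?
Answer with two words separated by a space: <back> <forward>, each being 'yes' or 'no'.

Answer: yes yes

Derivation:
After 1 (visit(N)): cur=N back=1 fwd=0
After 2 (back): cur=HOME back=0 fwd=1
After 3 (visit(A)): cur=A back=1 fwd=0
After 4 (back): cur=HOME back=0 fwd=1
After 5 (forward): cur=A back=1 fwd=0
After 6 (visit(E)): cur=E back=2 fwd=0
After 7 (back): cur=A back=1 fwd=1
After 8 (visit(S)): cur=S back=2 fwd=0
After 9 (back): cur=A back=1 fwd=1
After 10 (back): cur=HOME back=0 fwd=2
After 11 (forward): cur=A back=1 fwd=1
After 12 (visit(Q)): cur=Q back=2 fwd=0
After 13 (visit(O)): cur=O back=3 fwd=0
After 14 (back): cur=Q back=2 fwd=1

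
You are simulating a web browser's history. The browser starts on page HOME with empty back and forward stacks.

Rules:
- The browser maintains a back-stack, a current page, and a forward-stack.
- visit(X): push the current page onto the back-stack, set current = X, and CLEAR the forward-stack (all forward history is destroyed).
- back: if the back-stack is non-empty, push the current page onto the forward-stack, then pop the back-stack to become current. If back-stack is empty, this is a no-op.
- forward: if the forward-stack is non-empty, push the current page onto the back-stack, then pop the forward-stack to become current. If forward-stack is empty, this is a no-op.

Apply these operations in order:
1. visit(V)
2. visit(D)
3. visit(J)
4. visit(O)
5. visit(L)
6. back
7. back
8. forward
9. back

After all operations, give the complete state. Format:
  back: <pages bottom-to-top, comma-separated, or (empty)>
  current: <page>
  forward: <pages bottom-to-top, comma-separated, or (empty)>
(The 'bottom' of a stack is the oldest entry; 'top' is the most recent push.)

After 1 (visit(V)): cur=V back=1 fwd=0
After 2 (visit(D)): cur=D back=2 fwd=0
After 3 (visit(J)): cur=J back=3 fwd=0
After 4 (visit(O)): cur=O back=4 fwd=0
After 5 (visit(L)): cur=L back=5 fwd=0
After 6 (back): cur=O back=4 fwd=1
After 7 (back): cur=J back=3 fwd=2
After 8 (forward): cur=O back=4 fwd=1
After 9 (back): cur=J back=3 fwd=2

Answer: back: HOME,V,D
current: J
forward: L,O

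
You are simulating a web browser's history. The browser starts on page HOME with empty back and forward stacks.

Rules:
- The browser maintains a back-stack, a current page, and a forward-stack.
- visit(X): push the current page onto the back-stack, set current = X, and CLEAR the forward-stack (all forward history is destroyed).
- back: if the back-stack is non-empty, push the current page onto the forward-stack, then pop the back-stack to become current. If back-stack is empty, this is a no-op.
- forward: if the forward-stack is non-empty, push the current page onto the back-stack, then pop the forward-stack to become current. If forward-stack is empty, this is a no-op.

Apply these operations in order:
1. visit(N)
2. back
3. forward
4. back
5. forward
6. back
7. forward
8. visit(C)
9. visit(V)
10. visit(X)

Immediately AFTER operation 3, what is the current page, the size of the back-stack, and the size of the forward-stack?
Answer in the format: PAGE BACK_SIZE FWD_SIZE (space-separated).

After 1 (visit(N)): cur=N back=1 fwd=0
After 2 (back): cur=HOME back=0 fwd=1
After 3 (forward): cur=N back=1 fwd=0

N 1 0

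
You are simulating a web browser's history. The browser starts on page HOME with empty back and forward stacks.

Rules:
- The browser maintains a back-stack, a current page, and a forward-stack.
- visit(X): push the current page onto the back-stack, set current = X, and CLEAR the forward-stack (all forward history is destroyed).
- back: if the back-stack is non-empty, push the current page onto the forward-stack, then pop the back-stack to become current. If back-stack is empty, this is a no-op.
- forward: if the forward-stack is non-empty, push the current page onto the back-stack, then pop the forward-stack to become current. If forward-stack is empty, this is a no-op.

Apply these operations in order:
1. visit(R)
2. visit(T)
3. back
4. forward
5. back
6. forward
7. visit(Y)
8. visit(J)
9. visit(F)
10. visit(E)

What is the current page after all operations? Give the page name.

Answer: E

Derivation:
After 1 (visit(R)): cur=R back=1 fwd=0
After 2 (visit(T)): cur=T back=2 fwd=0
After 3 (back): cur=R back=1 fwd=1
After 4 (forward): cur=T back=2 fwd=0
After 5 (back): cur=R back=1 fwd=1
After 6 (forward): cur=T back=2 fwd=0
After 7 (visit(Y)): cur=Y back=3 fwd=0
After 8 (visit(J)): cur=J back=4 fwd=0
After 9 (visit(F)): cur=F back=5 fwd=0
After 10 (visit(E)): cur=E back=6 fwd=0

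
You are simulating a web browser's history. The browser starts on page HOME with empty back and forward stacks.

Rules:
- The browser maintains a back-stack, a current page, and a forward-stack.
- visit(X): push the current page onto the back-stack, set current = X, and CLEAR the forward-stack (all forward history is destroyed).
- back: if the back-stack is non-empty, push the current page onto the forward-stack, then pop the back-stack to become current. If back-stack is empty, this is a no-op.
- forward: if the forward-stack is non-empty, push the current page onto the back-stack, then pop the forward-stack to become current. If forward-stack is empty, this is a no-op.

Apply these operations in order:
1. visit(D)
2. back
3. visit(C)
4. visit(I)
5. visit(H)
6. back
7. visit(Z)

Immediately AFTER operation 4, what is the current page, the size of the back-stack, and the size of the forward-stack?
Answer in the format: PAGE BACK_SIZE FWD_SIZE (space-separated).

After 1 (visit(D)): cur=D back=1 fwd=0
After 2 (back): cur=HOME back=0 fwd=1
After 3 (visit(C)): cur=C back=1 fwd=0
After 4 (visit(I)): cur=I back=2 fwd=0

I 2 0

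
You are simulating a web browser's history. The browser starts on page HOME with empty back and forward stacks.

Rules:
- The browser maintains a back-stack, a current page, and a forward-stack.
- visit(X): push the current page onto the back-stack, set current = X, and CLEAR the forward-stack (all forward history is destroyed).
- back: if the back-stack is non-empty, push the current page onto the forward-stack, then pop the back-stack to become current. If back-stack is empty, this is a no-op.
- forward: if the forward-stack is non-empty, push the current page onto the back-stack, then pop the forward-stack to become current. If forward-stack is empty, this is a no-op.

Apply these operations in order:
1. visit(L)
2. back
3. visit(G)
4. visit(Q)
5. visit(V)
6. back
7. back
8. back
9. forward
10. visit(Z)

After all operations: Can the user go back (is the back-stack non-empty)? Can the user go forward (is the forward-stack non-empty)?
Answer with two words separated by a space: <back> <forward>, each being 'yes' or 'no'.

Answer: yes no

Derivation:
After 1 (visit(L)): cur=L back=1 fwd=0
After 2 (back): cur=HOME back=0 fwd=1
After 3 (visit(G)): cur=G back=1 fwd=0
After 4 (visit(Q)): cur=Q back=2 fwd=0
After 5 (visit(V)): cur=V back=3 fwd=0
After 6 (back): cur=Q back=2 fwd=1
After 7 (back): cur=G back=1 fwd=2
After 8 (back): cur=HOME back=0 fwd=3
After 9 (forward): cur=G back=1 fwd=2
After 10 (visit(Z)): cur=Z back=2 fwd=0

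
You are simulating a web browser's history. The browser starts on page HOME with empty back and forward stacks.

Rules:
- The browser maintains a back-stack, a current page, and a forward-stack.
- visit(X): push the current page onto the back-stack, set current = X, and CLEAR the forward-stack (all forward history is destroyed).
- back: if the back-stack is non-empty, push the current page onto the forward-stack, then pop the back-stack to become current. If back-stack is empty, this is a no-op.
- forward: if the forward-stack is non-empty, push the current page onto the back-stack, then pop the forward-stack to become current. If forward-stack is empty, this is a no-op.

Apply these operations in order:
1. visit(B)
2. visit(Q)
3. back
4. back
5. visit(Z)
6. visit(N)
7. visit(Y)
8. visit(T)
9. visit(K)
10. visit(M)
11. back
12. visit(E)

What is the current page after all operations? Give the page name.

After 1 (visit(B)): cur=B back=1 fwd=0
After 2 (visit(Q)): cur=Q back=2 fwd=0
After 3 (back): cur=B back=1 fwd=1
After 4 (back): cur=HOME back=0 fwd=2
After 5 (visit(Z)): cur=Z back=1 fwd=0
After 6 (visit(N)): cur=N back=2 fwd=0
After 7 (visit(Y)): cur=Y back=3 fwd=0
After 8 (visit(T)): cur=T back=4 fwd=0
After 9 (visit(K)): cur=K back=5 fwd=0
After 10 (visit(M)): cur=M back=6 fwd=0
After 11 (back): cur=K back=5 fwd=1
After 12 (visit(E)): cur=E back=6 fwd=0

Answer: E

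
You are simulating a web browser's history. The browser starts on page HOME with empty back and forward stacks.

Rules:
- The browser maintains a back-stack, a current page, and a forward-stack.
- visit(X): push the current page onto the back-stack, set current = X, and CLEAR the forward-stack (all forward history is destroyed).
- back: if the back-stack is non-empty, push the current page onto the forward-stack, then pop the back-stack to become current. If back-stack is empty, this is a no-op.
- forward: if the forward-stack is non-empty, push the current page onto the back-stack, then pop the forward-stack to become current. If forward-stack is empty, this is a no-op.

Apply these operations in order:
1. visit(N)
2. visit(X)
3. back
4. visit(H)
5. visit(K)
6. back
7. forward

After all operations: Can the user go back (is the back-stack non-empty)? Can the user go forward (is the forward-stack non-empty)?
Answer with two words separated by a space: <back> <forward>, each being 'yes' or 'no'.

Answer: yes no

Derivation:
After 1 (visit(N)): cur=N back=1 fwd=0
After 2 (visit(X)): cur=X back=2 fwd=0
After 3 (back): cur=N back=1 fwd=1
After 4 (visit(H)): cur=H back=2 fwd=0
After 5 (visit(K)): cur=K back=3 fwd=0
After 6 (back): cur=H back=2 fwd=1
After 7 (forward): cur=K back=3 fwd=0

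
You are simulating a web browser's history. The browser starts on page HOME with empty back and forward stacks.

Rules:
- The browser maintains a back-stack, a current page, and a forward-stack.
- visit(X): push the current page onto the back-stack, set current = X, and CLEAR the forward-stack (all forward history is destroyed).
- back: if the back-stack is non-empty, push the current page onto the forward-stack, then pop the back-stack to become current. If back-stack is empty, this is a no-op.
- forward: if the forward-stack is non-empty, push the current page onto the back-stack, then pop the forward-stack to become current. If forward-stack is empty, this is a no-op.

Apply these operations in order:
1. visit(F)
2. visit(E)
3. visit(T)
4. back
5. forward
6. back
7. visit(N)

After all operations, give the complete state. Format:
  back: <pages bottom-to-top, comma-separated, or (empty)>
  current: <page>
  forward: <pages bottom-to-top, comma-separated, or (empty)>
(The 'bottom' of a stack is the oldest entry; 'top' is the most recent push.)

After 1 (visit(F)): cur=F back=1 fwd=0
After 2 (visit(E)): cur=E back=2 fwd=0
After 3 (visit(T)): cur=T back=3 fwd=0
After 4 (back): cur=E back=2 fwd=1
After 5 (forward): cur=T back=3 fwd=0
After 6 (back): cur=E back=2 fwd=1
After 7 (visit(N)): cur=N back=3 fwd=0

Answer: back: HOME,F,E
current: N
forward: (empty)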